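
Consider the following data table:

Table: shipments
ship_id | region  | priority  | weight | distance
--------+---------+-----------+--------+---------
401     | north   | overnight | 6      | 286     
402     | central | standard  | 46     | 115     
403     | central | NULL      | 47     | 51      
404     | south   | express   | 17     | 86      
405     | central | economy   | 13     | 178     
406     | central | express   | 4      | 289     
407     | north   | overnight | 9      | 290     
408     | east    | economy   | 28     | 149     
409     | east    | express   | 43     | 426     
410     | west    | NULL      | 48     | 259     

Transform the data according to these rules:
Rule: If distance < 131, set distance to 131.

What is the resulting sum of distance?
2270

Step 1: 3 records have distance < 131
Step 2: These records originally summed to 252
Step 3: After setting to minimum: 3 × 131 = 393
Step 4: Unaffected records sum: 1877
Step 5: Final sum = 393 + 1877 = 2270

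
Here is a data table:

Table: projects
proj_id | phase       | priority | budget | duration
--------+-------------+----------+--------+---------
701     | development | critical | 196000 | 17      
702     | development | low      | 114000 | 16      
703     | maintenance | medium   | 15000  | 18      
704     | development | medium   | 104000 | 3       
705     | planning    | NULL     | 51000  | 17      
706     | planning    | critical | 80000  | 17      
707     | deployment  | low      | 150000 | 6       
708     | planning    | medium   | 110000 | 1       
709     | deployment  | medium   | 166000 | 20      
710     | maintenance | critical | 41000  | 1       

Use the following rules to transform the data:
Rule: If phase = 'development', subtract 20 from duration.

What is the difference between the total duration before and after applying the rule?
60

Step 1: Original sum of duration = 116
Step 2: 3 records have phase = 'development'
Step 3: Each affected record changes by -20
Step 4: Total change = 3 × -20 = -60
Step 5: New sum = 116 + -60 = 56
Step 6: Difference = |56 - 116| = 60
        (Sum decreased by 60)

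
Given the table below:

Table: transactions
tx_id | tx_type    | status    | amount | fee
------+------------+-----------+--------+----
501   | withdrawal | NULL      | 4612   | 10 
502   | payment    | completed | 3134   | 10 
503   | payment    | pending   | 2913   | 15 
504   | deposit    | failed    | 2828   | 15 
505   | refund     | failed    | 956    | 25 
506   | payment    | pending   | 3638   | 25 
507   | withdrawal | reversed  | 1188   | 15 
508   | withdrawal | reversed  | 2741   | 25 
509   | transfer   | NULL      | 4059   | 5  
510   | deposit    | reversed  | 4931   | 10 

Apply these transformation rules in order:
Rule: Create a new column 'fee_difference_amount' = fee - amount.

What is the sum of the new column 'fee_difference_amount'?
-30845

Step 1: For each record, compute fee - amount
Example calculations:
  10 - 4612 = -4602
  10 - 3134 = -3124
  15 - 2913 = -2898
  ...
Step 2: Sum all derived values
Step 3: Total = -30845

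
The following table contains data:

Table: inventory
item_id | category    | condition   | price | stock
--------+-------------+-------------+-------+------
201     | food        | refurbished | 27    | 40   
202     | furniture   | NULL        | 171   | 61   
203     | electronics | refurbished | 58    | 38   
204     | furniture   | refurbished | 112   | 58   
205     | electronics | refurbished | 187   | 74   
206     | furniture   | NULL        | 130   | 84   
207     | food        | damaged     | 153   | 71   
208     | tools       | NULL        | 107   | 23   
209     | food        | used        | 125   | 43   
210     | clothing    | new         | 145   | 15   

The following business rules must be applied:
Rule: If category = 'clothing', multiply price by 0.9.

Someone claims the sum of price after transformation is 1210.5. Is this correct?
No, the correct result is 1200.5.

Step 1: Calculate the correct sum after transformation
Step 2: Apply multiplier 0.9 to records where category = 'clothing'
Step 3: Correct result = 1200.5
Step 4: Claimed result = 1210.5
Step 5: 1200.5 ≠ 1210.5
Conclusion: The claimed result is incorrect. The correct answer is 1200.5.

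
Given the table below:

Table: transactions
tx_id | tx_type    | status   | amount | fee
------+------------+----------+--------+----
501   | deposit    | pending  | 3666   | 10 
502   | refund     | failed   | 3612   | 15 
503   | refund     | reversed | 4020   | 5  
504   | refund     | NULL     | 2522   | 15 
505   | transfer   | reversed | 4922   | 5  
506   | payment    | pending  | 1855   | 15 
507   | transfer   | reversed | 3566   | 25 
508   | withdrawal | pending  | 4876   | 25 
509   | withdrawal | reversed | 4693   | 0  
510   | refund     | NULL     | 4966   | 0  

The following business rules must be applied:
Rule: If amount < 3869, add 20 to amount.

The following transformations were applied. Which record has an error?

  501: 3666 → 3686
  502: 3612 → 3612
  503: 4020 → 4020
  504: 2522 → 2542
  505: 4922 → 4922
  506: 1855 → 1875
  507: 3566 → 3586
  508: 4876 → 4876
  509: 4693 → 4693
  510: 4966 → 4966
Record 502 has an error. The correct transformed value should be 3632, not 3612.

Step 1: Check each record against the rule
Step 2: Record 502 has amount = 3612
Step 3: Since 3612 < 3869, the bonus should have been applied
Step 4: Correct value = 3632, but claimed value = 3612
Conclusion: Record 502 has the error.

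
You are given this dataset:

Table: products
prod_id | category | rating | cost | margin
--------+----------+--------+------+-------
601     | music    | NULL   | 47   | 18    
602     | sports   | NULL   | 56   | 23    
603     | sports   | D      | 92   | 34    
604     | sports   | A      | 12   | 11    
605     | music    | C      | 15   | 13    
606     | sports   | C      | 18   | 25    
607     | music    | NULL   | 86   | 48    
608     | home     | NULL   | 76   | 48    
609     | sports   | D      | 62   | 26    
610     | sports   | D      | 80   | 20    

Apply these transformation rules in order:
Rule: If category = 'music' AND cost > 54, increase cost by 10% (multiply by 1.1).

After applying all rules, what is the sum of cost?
552.6

Step 1: Find records where category = 'music' AND cost > 54
Step 2: 1 records match, summing to 86
Step 3: After multiplier: 86 × 1.1 = 94.6
Step 4: Unaffected records sum: 458
Step 5: Final sum = 94.6 + 458 = 552.6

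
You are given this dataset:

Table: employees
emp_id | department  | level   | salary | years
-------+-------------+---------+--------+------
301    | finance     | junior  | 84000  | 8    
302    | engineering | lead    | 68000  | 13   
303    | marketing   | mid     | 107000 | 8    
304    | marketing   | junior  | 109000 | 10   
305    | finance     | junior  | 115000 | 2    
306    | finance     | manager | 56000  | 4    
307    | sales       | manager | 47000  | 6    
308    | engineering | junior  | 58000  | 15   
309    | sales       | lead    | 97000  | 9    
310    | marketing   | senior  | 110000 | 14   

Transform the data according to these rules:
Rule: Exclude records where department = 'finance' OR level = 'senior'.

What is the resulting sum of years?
61

Step 1: Find records where department = 'finance' OR level = 'senior'
Step 2: 4 records match, summing to 28
Step 3: Original sum: 89
Step 4: Remaining sum = 89 - 28 = 61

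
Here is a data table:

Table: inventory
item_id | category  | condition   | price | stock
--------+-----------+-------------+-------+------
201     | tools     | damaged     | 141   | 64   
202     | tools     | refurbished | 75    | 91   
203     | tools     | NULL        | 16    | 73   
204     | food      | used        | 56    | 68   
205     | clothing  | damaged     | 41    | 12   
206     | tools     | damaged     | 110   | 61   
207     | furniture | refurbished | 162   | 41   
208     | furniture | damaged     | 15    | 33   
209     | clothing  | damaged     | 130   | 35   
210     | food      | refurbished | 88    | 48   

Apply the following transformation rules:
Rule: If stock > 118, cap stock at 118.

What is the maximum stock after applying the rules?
91

Step 1: Original maximum stock = 91
Step 2: Check cap of 118 against maximum
Step 3: No records exceed the cap (max 91 <= cap 118), so no capping applies
Step 4: Maximum after transformation = 91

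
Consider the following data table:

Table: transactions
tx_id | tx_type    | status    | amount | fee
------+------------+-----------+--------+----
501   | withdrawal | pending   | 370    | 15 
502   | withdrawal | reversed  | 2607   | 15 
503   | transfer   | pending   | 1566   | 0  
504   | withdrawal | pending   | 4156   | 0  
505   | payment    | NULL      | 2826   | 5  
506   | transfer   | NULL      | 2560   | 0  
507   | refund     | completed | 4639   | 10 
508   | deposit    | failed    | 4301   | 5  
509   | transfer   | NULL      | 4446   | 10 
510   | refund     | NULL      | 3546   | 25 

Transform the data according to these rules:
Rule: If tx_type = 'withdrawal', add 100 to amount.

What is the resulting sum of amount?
31317

Step 1: Count records where tx_type = 'withdrawal': 3
Step 2: Total bonus added: 3 × 100 = 300
Step 3: Original sum of amount: 31017
Step 4: Final sum = 31017 + 300 = 31317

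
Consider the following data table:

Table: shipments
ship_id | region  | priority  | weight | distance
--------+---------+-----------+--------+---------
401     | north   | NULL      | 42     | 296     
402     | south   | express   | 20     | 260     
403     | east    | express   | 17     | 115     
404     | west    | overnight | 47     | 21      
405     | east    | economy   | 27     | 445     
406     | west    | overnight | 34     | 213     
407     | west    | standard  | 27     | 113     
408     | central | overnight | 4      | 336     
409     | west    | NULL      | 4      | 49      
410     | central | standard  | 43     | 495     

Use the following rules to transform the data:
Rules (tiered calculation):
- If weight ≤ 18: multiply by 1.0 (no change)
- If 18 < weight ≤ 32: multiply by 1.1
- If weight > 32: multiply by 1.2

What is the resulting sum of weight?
305.6

Step 1: Tier 1 (weight ≤ 18): 3 records, sum = 25 × 1.0 = 25.0
Step 2: Tier 2 (18 < weight ≤ 32): 3 records, sum = 74 × 1.1 = 81.4
Step 3: Tier 3 (weight > 32): 4 records, sum = 166 × 1.2 = 199.2
Step 4: Final sum = 25.0 + 81.4 + 199.2 = 305.6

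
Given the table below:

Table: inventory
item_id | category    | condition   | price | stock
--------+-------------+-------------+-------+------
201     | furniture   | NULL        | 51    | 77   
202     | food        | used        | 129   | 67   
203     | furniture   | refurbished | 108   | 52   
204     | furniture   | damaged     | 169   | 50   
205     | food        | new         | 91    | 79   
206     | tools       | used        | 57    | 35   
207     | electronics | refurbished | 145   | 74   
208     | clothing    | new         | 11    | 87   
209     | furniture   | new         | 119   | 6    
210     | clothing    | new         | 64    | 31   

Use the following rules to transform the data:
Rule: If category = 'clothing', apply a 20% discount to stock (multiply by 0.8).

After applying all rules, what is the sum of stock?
534.4

Step 1: Records with category = 'clothing' have total stock = 118
Step 2: Apply multiplier: 118 × 0.8 = 94.4
Step 3: Other records total: 440
Step 4: Final sum = 94.4 + 440 = 534.4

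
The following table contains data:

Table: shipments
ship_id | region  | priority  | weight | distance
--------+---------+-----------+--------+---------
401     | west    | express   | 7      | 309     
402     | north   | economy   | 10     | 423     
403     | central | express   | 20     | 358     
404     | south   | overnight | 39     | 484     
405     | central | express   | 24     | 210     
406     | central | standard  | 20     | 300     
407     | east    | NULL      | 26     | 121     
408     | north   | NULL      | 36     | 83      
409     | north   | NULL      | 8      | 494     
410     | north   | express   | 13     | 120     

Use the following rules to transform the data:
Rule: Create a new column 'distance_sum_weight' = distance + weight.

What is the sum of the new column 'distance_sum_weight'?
3105

Step 1: For each record, compute distance + weight
Example calculations:
  309 + 7 = 316
  423 + 10 = 433
  358 + 20 = 378
  ...
Step 2: Sum all derived values
Step 3: Total = 3105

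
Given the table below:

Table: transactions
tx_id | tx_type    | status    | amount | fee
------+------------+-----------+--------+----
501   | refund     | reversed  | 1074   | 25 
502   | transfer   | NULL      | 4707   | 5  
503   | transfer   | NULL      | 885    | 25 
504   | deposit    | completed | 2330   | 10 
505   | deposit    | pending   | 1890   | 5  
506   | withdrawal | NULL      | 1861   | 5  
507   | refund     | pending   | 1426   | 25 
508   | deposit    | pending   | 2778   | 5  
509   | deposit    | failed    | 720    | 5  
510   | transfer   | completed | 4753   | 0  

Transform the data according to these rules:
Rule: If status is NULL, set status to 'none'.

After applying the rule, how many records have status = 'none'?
3

Step 1: Count records where status IS NULL
Step 2: Found 3 records with NULL status
Step 3: These records will have status set to 'none'
Step 4: Records already having status = 'none': 0
Step 5: Answer: 3 + 0 = 3 records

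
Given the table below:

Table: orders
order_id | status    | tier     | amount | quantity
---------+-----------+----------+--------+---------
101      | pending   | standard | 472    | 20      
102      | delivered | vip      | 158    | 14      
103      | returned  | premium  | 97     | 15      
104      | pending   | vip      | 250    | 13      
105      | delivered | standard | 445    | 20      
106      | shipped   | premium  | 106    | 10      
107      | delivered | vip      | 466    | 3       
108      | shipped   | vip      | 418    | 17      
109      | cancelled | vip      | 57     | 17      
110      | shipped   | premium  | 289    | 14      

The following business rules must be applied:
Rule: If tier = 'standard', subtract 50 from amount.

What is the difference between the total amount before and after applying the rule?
100

Step 1: Original sum of amount = 2758
Step 2: 2 records have tier = 'standard'
Step 3: Each affected record changes by -50
Step 4: Total change = 2 × -50 = -100
Step 5: New sum = 2758 + -100 = 2658
Step 6: Difference = |2658 - 2758| = 100
        (Sum decreased by 100)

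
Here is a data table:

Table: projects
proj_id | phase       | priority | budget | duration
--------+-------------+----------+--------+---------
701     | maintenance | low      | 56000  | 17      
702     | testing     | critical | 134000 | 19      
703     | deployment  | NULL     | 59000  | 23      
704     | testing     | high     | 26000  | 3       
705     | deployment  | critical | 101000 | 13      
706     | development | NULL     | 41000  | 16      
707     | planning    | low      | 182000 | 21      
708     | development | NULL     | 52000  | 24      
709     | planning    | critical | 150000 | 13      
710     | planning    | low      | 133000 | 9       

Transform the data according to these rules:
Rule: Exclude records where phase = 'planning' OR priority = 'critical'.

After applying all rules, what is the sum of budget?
234000

Step 1: Find records where phase = 'planning' OR priority = 'critical'
Step 2: 5 records match, summing to 700000
Step 3: Original sum: 934000
Step 4: Remaining sum = 934000 - 700000 = 234000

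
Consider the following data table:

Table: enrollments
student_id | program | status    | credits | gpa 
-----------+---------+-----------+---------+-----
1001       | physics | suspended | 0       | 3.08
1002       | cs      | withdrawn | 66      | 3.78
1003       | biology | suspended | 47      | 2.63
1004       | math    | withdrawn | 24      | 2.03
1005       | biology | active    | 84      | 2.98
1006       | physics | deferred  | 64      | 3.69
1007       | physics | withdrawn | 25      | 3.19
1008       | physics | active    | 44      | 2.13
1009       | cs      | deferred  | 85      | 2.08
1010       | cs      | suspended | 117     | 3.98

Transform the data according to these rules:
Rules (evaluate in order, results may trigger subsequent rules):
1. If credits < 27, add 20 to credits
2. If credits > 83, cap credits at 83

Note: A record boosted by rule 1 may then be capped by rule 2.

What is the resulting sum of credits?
579

Step 1: Apply rule 1 to records with credits < 27
  - 3 records get bonus of 20
  - Of these, 0 records then exceed 83 and get capped
Step 2: Apply rule 2 to records with credits > 83
  - 3 records (original) are capped
Step 3: Calculate final sum = 579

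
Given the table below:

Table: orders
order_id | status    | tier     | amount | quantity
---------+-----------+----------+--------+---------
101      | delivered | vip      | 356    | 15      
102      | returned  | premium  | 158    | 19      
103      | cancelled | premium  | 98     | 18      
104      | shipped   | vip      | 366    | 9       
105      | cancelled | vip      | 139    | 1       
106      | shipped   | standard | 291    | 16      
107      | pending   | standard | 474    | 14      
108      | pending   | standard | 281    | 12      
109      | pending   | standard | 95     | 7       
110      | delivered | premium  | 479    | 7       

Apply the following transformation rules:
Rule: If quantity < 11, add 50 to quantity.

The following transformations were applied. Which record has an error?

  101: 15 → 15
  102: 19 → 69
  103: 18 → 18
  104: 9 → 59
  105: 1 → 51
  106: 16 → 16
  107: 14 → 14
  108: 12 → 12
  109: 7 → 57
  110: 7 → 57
Record 102 has an error. The correct transformed value should be 19, not 69.

Step 1: Check each record against the rule
Step 2: Record 102 has quantity = 19
Step 3: Since 19 >= 11, the bonus should not have been applied
Step 4: Correct value = 19, but claimed value = 69
Conclusion: Record 102 has the error.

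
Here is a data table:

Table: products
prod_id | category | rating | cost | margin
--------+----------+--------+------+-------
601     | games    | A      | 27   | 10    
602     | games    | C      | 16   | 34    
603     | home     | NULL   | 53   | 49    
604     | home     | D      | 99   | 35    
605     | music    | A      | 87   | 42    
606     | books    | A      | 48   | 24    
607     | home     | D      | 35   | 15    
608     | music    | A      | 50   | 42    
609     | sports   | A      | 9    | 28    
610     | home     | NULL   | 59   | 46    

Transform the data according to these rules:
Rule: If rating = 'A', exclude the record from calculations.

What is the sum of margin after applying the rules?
179

Step 1: Identify records where rating = 'A'
Step 2: The excluded records sum to 146
Step 3: Original total margin = 325
Step 4: Remaining total = 325 - 146 = 179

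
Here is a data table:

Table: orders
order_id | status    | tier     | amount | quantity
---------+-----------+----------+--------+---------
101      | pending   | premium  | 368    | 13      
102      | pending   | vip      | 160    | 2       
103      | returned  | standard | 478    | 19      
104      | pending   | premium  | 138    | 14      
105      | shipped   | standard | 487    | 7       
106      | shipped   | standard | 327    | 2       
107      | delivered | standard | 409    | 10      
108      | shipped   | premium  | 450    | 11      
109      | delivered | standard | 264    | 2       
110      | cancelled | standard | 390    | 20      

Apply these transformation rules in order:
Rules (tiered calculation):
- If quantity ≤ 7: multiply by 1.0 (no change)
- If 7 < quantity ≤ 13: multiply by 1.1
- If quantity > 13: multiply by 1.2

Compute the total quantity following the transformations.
114.0

Step 1: Tier 1 (quantity ≤ 7): 4 records, sum = 13 × 1.0 = 13.0
Step 2: Tier 2 (7 < quantity ≤ 13): 3 records, sum = 34 × 1.1 = 37.4
Step 3: Tier 3 (quantity > 13): 3 records, sum = 53 × 1.2 = 63.6
Step 4: Final sum = 13.0 + 37.4 + 63.6 = 114.0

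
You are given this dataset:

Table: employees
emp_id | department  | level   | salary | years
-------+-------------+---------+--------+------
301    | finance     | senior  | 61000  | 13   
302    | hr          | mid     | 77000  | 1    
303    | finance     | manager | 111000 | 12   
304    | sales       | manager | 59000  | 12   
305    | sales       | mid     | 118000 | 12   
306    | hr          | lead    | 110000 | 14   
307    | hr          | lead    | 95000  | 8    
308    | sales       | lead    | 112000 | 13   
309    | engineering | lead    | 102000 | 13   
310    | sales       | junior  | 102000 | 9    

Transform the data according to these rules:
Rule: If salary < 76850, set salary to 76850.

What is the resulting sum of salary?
980700

Step 1: 2 records have salary < 76850
Step 2: These records originally summed to 120000
Step 3: After setting to minimum: 2 × 76850 = 153700
Step 4: Unaffected records sum: 827000
Step 5: Final sum = 153700 + 827000 = 980700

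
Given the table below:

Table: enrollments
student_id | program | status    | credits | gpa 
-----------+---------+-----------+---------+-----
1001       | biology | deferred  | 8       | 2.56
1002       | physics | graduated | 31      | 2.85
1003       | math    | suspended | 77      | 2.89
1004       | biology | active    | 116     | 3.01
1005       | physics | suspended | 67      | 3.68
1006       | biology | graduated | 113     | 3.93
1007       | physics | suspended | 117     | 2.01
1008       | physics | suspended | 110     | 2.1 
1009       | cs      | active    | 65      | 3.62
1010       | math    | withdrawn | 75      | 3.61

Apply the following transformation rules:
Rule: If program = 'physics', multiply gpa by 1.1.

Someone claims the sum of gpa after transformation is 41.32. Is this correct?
No, the correct result is 31.32.

Step 1: Calculate the correct sum after transformation
Step 2: Apply multiplier 1.1 to records where program = 'physics'
Step 3: Correct result = 31.32
Step 4: Claimed result = 41.32
Step 5: 31.32 ≠ 41.32
Conclusion: The claimed result is incorrect. The correct answer is 31.32.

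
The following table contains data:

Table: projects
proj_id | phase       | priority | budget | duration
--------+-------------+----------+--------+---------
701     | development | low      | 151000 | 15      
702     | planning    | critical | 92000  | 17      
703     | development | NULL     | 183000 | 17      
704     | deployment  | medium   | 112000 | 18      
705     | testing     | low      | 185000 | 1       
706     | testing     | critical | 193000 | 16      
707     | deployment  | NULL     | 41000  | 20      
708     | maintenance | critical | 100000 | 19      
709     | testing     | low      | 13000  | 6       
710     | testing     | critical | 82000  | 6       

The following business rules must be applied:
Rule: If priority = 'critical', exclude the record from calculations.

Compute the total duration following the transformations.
77

Step 1: Identify records where priority = 'critical'
Step 2: The excluded records sum to 58
Step 3: Original total duration = 135
Step 4: Remaining total = 135 - 58 = 77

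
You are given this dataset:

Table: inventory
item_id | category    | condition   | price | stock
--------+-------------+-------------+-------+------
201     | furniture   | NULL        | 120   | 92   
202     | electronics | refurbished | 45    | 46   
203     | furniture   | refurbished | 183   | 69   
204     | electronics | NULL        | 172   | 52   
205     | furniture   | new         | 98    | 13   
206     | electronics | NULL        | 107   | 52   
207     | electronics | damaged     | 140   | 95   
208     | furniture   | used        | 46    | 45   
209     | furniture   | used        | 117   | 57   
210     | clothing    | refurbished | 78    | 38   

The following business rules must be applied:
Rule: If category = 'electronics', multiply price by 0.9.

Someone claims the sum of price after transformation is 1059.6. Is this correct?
Yes, the result is correct.

Step 1: Calculate the correct sum after transformation
Step 2: Apply multiplier 0.9 to records where category = 'electronics'
Step 3: Correct result = 1059.6
Step 4: Claimed result = 1059.6
Step 5: 1059.6 = 1059.6 ✓
Conclusion: The claimed result is correct.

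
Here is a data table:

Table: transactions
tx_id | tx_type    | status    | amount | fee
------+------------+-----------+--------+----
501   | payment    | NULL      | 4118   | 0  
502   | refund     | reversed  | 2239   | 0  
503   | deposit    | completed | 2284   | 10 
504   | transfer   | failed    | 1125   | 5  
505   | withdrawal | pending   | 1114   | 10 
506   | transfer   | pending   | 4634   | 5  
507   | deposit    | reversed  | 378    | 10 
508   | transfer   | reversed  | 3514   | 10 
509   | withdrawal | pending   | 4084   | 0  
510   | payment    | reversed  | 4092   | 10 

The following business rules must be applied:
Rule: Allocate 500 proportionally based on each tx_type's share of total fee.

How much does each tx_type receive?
deposit: 166.67, payment: 83.33, refund: 0.0, transfer: 166.67, withdrawal: 83.33

Step 1: Calculate total fee = 60
Step 2: Calculate each tx_type's proportion:
  deposit: 20/60 = 33.33% → 166.67
  payment: 10/60 = 16.67% → 83.33
  refund: 0/60 = 0.00% → 0.0
  transfer: 20/60 = 33.33% → 166.67
  withdrawal: 10/60 = 16.67% → 83.33
Step 3: Verify: sum of allocations ≈ 500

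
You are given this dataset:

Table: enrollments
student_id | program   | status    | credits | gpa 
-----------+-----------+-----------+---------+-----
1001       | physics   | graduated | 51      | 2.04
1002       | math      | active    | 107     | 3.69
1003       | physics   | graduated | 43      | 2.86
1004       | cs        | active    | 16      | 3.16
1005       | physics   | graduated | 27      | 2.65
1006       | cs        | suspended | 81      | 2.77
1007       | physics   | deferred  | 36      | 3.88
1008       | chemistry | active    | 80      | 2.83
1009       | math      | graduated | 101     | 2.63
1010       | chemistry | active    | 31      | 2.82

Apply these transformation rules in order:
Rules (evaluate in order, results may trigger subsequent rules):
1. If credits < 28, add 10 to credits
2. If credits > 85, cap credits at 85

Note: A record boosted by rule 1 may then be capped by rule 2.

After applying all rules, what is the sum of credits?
555

Step 1: Apply rule 1 to records with credits < 28
  - 2 records get bonus of 10
  - Of these, 0 records then exceed 85 and get capped
Step 2: Apply rule 2 to records with credits > 85
  - 2 records (original) are capped
Step 3: Calculate final sum = 555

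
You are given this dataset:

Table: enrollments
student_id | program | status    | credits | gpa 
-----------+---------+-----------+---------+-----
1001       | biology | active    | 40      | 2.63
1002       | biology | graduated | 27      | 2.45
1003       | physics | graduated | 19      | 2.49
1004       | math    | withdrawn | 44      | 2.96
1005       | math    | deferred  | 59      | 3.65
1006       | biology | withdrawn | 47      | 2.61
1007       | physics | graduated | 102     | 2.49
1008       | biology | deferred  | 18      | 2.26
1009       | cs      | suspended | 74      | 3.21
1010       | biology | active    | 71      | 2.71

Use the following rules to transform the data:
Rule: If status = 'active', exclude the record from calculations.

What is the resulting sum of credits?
390

Step 1: Identify records where status = 'active'
Step 2: The excluded records sum to 111
Step 3: Original total credits = 501
Step 4: Remaining total = 501 - 111 = 390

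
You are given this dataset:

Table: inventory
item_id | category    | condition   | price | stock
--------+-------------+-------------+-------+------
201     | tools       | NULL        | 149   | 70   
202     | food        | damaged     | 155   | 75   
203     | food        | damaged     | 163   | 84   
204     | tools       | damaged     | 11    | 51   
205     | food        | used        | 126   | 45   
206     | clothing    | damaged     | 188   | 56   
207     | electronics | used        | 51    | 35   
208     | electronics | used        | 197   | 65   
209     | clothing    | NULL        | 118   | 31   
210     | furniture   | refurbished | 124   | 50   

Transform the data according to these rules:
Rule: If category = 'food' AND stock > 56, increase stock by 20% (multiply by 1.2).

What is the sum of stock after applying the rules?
593.8

Step 1: Find records where category = 'food' AND stock > 56
Step 2: 2 records match, summing to 159
Step 3: After multiplier: 159 × 1.2 = 190.8
Step 4: Unaffected records sum: 403
Step 5: Final sum = 190.8 + 403 = 593.8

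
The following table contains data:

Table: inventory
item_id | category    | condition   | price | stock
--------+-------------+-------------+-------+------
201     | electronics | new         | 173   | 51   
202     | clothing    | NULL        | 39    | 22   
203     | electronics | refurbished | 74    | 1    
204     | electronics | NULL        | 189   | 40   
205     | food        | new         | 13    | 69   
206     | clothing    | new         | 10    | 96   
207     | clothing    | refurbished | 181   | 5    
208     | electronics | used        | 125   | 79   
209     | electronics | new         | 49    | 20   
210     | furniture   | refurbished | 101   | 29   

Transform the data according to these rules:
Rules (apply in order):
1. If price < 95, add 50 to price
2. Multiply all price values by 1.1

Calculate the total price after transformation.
1324.4

Step 1: Apply Rule 1 - Add 50 to records with price < 95
  - 5 records affected: 185 + (5 × 50) = 435
  - Unaffected records: 769
  - Sum after Rule 1: 1204
Step 2: Apply Rule 2 - Multiply all by 1.1
  - 1204 × 1.1 = 1324.4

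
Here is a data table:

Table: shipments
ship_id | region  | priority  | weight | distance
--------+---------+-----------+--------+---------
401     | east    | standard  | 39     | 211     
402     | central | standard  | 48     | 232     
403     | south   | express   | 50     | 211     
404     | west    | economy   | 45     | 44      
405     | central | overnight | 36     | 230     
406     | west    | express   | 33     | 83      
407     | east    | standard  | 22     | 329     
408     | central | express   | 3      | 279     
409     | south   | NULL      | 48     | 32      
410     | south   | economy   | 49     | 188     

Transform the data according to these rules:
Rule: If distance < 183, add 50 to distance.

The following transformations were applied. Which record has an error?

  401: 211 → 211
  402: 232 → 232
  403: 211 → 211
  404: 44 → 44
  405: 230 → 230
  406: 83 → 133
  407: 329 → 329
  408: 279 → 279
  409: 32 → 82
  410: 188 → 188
Record 404 has an error. The correct transformed value should be 94, not 44.

Step 1: Check each record against the rule
Step 2: Record 404 has distance = 44
Step 3: Since 44 < 183, the bonus should have been applied
Step 4: Correct value = 94, but claimed value = 44
Conclusion: Record 404 has the error.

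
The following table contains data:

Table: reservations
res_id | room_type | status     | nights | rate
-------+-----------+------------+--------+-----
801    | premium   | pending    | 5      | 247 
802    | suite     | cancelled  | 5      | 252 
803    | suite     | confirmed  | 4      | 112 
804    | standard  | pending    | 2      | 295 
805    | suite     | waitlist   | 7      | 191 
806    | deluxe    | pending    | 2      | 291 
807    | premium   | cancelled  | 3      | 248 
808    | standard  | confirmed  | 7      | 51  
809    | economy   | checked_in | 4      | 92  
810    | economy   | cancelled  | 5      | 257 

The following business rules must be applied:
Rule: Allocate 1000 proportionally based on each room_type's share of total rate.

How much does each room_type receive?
deluxe: 142.93, economy: 171.41, premium: 243.12, standard: 169.94, suite: 272.59

Step 1: Calculate total rate = 2036
Step 2: Calculate each room_type's proportion:
  deluxe: 291/2036 = 14.29% → 142.93
  economy: 349/2036 = 17.14% → 171.41
  premium: 495/2036 = 24.31% → 243.12
  standard: 346/2036 = 16.99% → 169.94
  suite: 555/2036 = 27.26% → 272.59
Step 3: Verify: sum of allocations ≈ 1000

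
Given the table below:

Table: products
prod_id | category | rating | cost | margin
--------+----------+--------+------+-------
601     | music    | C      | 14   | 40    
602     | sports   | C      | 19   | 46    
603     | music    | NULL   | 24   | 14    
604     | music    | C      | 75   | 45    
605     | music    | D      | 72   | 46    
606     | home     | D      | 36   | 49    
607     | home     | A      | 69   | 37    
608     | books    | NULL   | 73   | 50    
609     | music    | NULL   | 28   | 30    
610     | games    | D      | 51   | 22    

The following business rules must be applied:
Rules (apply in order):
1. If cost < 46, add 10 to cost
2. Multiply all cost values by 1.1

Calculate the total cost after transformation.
562.1

Step 1: Apply Rule 1 - Add 10 to records with cost < 46
  - 5 records affected: 121 + (5 × 10) = 171
  - Unaffected records: 340
  - Sum after Rule 1: 511
Step 2: Apply Rule 2 - Multiply all by 1.1
  - 511 × 1.1 = 562.1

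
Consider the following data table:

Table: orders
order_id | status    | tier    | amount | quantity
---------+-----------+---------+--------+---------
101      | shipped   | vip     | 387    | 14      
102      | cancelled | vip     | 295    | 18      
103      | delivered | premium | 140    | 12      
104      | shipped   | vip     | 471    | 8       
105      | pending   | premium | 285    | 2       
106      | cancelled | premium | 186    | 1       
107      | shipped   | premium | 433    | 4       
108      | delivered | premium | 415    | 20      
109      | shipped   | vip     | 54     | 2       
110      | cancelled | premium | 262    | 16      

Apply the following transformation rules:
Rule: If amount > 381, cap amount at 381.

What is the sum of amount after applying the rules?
2746

Step 1: 4 records have amount > 381
Step 2: These records originally summed to 1706
Step 3: After capping: 4 × 381 = 1524
Step 4: Unaffected records sum: 1222
Step 5: Final sum = 1524 + 1222 = 2746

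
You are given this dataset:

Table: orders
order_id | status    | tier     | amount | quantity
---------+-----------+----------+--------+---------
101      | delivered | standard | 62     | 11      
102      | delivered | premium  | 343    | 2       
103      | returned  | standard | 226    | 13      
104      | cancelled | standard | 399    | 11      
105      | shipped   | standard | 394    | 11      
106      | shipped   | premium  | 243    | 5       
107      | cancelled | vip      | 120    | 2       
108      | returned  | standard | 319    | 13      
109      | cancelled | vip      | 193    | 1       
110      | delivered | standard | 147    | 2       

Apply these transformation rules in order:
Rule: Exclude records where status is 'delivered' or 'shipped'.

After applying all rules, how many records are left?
5

Step 1: Count records to exclude
  - 3 (delivered) + 2 (shipped) = 5 records
Step 2: Total records: 10
Step 3: Remaining = 10 - 5 = 5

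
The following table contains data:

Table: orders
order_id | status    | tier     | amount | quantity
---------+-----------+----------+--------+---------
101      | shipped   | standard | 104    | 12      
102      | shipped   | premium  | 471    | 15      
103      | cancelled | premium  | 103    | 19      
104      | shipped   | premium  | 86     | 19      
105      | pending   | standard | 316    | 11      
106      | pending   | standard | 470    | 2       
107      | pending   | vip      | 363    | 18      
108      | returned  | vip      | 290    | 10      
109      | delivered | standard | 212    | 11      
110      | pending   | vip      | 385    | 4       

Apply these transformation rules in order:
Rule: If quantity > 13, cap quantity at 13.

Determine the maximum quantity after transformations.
13

Step 1: Original maximum quantity = 19
Step 2: Apply cap at 13
Step 3: 4 records had quantity > 13 and were capped
Step 4: Maximum after transformation = 13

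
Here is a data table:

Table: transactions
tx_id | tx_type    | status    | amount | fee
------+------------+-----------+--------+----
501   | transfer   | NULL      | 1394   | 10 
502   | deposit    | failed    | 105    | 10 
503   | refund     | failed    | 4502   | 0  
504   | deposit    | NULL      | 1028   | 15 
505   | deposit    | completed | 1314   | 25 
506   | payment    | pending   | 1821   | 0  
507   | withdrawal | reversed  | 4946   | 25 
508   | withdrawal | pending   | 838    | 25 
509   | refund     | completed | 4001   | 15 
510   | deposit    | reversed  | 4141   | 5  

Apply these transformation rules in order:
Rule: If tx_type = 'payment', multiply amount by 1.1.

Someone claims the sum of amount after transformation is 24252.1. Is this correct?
No, the correct result is 24272.1.

Step 1: Calculate the correct sum after transformation
Step 2: Apply multiplier 1.1 to records where tx_type = 'payment'
Step 3: Correct result = 24272.1
Step 4: Claimed result = 24252.1
Step 5: 24272.1 ≠ 24252.1
Conclusion: The claimed result is incorrect. The correct answer is 24272.1.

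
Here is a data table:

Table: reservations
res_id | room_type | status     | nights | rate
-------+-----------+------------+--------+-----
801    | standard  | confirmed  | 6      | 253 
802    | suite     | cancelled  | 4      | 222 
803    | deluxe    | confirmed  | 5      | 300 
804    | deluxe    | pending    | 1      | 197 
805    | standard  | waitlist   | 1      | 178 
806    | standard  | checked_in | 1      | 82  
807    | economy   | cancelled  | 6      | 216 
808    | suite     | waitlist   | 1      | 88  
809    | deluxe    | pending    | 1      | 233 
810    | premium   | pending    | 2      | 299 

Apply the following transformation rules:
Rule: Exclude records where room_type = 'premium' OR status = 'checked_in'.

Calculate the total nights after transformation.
25

Step 1: Find records where room_type = 'premium' OR status = 'checked_in'
Step 2: 2 records match, summing to 3
Step 3: Original sum: 28
Step 4: Remaining sum = 28 - 3 = 25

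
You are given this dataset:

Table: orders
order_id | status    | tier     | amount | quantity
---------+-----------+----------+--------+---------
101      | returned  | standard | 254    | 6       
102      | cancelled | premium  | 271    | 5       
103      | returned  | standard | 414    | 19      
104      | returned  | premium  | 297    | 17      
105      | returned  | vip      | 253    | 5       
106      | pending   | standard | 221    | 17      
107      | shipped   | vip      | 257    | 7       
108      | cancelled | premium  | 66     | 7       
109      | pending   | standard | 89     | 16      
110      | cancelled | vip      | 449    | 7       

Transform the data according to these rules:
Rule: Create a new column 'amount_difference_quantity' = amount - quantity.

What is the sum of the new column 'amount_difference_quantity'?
2465

Step 1: For each record, compute amount - quantity
Example calculations:
  254 - 6 = 248
  271 - 5 = 266
  414 - 19 = 395
  ...
Step 2: Sum all derived values
Step 3: Total = 2465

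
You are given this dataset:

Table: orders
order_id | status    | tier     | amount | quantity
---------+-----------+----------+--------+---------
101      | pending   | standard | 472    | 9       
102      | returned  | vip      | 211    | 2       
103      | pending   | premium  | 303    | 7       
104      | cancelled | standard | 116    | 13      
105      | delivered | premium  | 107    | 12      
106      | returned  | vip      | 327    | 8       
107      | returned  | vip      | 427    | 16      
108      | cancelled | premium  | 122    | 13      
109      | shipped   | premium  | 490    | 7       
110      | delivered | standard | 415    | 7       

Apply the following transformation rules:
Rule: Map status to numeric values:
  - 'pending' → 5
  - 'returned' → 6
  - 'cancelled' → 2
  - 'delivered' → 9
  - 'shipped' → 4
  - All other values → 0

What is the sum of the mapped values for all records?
54

Step 1: Apply mapping to each record
Step 2: Count by status:
  'pending': 2 records × 5 = 10
  'returned': 3 records × 6 = 18
  'cancelled': 2 records × 2 = 4
  'delivered': 2 records × 9 = 18
  'shipped': 1 records × 4 = 4
Step 3: Sum all mapped values = 54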